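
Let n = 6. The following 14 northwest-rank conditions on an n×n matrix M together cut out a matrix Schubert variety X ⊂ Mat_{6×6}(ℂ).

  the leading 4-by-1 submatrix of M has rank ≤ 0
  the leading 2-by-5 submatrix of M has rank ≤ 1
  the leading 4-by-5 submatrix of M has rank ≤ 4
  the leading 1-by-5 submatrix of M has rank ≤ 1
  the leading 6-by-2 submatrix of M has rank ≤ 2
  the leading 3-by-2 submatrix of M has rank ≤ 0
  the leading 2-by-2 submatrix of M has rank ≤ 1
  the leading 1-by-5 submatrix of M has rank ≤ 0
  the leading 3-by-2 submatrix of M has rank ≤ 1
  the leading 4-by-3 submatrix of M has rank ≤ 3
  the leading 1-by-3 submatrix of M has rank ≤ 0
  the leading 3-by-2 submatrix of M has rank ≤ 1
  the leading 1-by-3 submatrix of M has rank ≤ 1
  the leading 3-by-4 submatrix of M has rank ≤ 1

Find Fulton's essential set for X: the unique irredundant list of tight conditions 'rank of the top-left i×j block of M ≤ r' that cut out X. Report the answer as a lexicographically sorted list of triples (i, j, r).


Rank table r_w(6×6) implied by the 14 constraints:

  0  0  0  0  0  1
  0  0  1  1  1  2
  0  0  1  1  2  3
  0  1  2  2  3  4
  1  2  3  3  4  5
  1  2  3  4  5  6

the unique w with this rank table is (6, 3, 5, 2, 1, 4).

4 SE-corners of the 11-cell Rothe diagram give Ess(w):

[(1, 5, 0), (3, 2, 0), (3, 4, 1), (4, 1, 0)]


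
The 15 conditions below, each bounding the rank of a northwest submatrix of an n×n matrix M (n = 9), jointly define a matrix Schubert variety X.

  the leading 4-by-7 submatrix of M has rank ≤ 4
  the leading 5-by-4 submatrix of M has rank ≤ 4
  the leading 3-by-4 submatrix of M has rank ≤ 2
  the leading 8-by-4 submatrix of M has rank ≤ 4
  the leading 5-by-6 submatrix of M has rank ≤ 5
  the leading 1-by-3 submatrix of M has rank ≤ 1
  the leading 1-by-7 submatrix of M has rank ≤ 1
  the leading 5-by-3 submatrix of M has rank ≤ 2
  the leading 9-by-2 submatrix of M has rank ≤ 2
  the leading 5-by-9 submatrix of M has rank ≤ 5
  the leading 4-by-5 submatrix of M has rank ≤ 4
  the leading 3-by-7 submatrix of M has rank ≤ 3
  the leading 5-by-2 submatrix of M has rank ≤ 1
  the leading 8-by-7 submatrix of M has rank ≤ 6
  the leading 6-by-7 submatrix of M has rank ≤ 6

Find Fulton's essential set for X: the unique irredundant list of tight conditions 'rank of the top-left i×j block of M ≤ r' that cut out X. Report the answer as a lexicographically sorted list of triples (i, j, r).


Propagating the 15 rank bounds to every northwest block:

  R[1]: 1, 1, 1, 1, 1, 1, 1, 1, 1
  R[2]: 1, 1, 2, 2, 2, 2, 2, 2, 2
  R[3]: 1, 1, 2, 2, 3, 3, 3, 3, 3
  R[4]: 1, 1, 2, 3, 4, 4, 4, 4, 4
  R[5]: 1, 1, 2, 3, 4, 5, 5, 5, 5
  R[6]: 1, 2, 3, 4, 5, 6, 6, 6, 6
  R[7]: 1, 2, 3, 4, 5, 6, 6, 7, 7
  R[8]: 1, 2, 3, 4, 5, 6, 6, 7, 8
  R[9]: 1, 2, 3, 4, 5, 6, 7, 8, 9

the unique w with this rank table is (1, 3, 5, 4, 6, 2, 8, 9, 7).

Rothe diagram D(w) (7 cells), 3 SE-corners (essential conditions):

[(3, 4, 2), (5, 2, 1), (8, 7, 6)]


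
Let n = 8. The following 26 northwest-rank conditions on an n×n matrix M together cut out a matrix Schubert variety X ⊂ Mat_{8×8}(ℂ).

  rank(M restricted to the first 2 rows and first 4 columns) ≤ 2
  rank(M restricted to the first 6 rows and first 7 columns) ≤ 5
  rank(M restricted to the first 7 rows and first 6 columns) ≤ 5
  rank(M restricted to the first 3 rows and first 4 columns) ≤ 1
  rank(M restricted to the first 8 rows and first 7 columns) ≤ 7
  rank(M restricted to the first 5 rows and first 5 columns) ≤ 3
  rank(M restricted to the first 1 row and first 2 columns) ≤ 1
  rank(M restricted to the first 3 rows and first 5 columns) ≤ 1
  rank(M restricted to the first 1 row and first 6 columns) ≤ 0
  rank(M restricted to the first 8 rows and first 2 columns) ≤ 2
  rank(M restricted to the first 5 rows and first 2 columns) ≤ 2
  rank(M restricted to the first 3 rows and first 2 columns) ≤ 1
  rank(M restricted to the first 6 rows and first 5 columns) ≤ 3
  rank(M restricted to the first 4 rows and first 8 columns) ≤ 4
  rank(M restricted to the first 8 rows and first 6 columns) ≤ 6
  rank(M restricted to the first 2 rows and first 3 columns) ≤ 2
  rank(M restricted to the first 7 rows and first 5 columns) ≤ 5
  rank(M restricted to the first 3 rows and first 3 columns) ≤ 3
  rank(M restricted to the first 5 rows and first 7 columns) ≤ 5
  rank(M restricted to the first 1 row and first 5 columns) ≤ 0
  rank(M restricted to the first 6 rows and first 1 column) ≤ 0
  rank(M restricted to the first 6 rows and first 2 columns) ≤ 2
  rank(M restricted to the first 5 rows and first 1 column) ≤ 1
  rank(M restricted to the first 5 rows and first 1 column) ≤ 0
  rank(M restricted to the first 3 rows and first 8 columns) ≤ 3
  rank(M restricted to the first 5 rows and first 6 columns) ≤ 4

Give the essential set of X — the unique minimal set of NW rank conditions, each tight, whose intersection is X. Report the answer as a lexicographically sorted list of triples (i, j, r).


The tightest implied rank at each (i,j), from the 26 conditions:

  i=1: 0, 0, 0, 0, 0, 0, 1, 1
  i=2: 0, 1, 1, 1, 1, 1, 2, 2
  i=3: 0, 1, 1, 1, 1, 2, 3, 3
  i=4: 0, 1, 2, 2, 2, 3, 4, 4
  i=5: 0, 1, 2, 3, 3, 4, 5, 5
  i=6: 0, 1, 2, 3, 3, 4, 5, 6
  i=7: 1, 2, 3, 4, 4, 5, 6, 7
  i=8: 1, 2, 3, 4, 5, 6, 7, 8

reading off 1-entries of Δ²R: w = (7, 2, 6, 3, 4, 8, 1, 5).

Fulton essential set (4 of the 15 Rothe cells):

[(1, 6, 0), (3, 5, 1), (6, 1, 0), (6, 5, 3)]


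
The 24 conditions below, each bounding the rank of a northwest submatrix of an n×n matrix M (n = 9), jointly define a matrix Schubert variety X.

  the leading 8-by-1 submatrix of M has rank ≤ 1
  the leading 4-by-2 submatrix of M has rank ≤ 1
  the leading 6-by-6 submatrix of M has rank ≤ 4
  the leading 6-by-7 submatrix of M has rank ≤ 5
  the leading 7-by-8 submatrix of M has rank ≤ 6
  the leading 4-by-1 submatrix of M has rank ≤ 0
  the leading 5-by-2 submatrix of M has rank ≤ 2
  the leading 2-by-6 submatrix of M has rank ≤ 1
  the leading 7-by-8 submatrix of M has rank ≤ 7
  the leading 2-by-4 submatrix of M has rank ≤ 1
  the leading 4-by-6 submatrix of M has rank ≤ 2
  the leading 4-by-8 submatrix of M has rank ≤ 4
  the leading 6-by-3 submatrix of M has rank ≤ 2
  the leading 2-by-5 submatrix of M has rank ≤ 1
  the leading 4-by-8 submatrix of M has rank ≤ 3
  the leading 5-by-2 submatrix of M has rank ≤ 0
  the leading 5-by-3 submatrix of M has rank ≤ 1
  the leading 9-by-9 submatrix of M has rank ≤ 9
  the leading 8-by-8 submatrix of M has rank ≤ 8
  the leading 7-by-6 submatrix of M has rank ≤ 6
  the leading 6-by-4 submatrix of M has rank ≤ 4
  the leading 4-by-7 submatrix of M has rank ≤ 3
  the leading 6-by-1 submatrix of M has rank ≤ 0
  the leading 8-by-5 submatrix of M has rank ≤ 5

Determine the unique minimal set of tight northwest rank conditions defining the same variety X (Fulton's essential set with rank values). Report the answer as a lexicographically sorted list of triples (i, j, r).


Computing R[i][j] = min implied NW-rank bound (n=9, 24 conditions):

  0  0  1  1  1  1  1  1  1
  0  0  1  1  1  1  2  2  2
  0  0  1  2  2  2  3  3  3
  0  0  1  2  2  2  3  3  4
  0  0  1  2  3  3  4  4  5
  0  1  2  3  4  4  5  5  6
  1  2  3  4  5  5  6  6  7
  1  2  3  4  5  6  7  7  8
  1  2  3  4  5  6  7  8  9

the unique w with this rank table is (3, 7, 4, 9, 5, 2, 1, 6, 8).

Fulton essential set (5 of the 17 Rothe cells):

[(2, 6, 1), (4, 6, 2), (4, 8, 3), (5, 2, 0), (6, 1, 0)]


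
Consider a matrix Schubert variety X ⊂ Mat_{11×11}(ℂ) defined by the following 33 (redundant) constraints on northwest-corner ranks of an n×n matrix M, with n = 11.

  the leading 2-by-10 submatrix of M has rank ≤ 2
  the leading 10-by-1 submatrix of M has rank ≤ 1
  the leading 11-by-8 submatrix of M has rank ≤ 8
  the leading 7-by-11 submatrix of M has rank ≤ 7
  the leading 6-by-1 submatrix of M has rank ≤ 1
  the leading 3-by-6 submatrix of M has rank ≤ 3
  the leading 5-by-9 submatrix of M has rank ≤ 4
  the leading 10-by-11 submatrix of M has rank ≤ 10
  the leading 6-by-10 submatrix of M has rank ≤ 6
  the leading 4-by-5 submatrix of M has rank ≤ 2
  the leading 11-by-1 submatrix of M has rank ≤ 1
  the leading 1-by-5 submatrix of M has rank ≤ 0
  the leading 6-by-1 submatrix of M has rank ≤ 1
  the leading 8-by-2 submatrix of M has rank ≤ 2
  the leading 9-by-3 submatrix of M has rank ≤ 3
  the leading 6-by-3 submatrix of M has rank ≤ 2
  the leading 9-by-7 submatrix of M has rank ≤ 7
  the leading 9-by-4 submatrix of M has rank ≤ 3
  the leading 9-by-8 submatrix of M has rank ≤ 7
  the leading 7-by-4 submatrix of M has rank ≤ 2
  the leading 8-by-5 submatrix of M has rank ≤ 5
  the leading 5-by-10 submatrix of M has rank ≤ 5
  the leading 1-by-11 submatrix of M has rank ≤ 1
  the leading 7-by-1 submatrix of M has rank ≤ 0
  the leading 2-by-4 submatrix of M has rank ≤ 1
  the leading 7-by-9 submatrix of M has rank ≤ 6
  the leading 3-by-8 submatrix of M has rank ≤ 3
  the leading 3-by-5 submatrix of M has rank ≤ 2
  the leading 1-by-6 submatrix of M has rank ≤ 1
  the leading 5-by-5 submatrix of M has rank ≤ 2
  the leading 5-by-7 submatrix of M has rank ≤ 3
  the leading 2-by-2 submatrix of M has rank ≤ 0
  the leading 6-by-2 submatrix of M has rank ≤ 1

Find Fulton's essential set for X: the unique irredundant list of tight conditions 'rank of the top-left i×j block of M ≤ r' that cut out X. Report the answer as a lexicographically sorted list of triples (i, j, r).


The tightest implied rank at each (i,j), from the 33 conditions:

  row 1: 0 | 0 | 0 | 0 | 0 | 1 | 1 | 1 | 1 | 1 | 1
  row 2: 0 | 0 | 1 | 1 | 1 | 2 | 2 | 2 | 2 | 2 | 2
  row 3: 0 | 1 | 2 | 2 | 2 | 3 | 3 | 3 | 3 | 3 | 3
  row 4: 0 | 1 | 2 | 2 | 2 | 3 | 3 | 4 | 4 | 4 | 4
  row 5: 0 | 1 | 2 | 2 | 2 | 3 | 3 | 4 | 4 | 5 | 5
  row 6: 0 | 1 | 2 | 2 | 3 | 4 | 4 | 5 | 5 | 6 | 6
  row 7: 0 | 1 | 2 | 2 | 3 | 4 | 5 | 6 | 6 | 7 | 7
  row 8: 1 | 2 | 3 | 3 | 4 | 5 | 6 | 7 | 7 | 8 | 8
  row 9: 1 | 2 | 3 | 3 | 4 | 5 | 6 | 7 | 8 | 9 | 9
  row 10: 1 | 2 | 3 | 4 | 5 | 6 | 7 | 8 | 9 | 10 | 10
  row 11: 1 | 2 | 3 | 4 | 5 | 6 | 7 | 8 | 9 | 10 | 11

second differences of R give the permutation w = (6, 3, 2, 8, 10, 5, 7, 1, 9, 4, 11).

Rothe diagram D(w) (22 cells), 8 SE-corners (essential conditions):

[(1, 5, 0), (2, 2, 0), (5, 5, 2), (5, 7, 3), (5, 9, 4), (7, 1, 0), (7, 4, 2), (9, 4, 3)]


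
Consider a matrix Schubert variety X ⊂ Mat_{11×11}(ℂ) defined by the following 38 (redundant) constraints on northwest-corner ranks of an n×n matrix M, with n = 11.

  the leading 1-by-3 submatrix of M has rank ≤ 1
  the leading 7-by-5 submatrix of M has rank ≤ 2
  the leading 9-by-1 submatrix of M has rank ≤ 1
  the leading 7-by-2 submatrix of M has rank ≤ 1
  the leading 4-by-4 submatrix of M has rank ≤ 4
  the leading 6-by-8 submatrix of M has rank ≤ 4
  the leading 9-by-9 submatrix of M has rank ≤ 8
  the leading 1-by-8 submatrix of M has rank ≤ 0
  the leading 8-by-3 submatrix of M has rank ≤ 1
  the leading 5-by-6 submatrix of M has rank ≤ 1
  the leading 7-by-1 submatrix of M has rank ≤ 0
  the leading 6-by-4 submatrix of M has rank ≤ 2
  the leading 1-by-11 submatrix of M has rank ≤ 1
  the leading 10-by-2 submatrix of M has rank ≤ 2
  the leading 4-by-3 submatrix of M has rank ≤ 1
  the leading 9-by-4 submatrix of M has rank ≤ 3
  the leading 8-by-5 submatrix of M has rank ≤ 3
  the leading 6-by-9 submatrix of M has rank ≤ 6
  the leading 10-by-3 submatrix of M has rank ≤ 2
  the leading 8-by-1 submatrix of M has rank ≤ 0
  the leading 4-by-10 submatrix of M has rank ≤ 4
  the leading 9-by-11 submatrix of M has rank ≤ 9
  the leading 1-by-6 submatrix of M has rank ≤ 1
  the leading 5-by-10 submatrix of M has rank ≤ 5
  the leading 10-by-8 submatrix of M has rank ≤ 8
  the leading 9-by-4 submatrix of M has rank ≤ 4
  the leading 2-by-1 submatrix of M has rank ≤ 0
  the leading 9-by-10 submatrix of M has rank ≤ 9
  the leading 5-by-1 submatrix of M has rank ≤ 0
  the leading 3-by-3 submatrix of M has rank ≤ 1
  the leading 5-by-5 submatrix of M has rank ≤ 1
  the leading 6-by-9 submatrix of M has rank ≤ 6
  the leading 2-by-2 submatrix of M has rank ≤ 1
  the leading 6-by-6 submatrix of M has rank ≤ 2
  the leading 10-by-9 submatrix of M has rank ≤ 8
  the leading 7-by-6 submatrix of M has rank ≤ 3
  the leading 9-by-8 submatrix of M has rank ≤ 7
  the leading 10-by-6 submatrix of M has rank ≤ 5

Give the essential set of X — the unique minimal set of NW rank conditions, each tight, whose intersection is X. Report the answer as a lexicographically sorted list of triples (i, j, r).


Propagating the 38 rank bounds to every northwest block:

  i=1: 0  0  0  0  0  0  0  0  1  1  1
  i=2: 0  1  1  1  1  1  1  1  2  2  2
  i=3: 0  1  1  1  1  1  2  2  3  3  3
  i=4: 0  1  1  1  1  1  2  3  4  4  4
  i=5: 0  1  1  1  1  1  2  3  4  5  5
  i=6: 0  1  1  2  2  2  3  4  5  6  6
  i=7: 0  1  1  2  2  3  4  5  6  7  7
  i=8: 0  1  1  2  3  4  5  6  7  8  8
  i=9: 1  2  2  3  4  5  6  7  8  9  9
  i=10: 1  2  2  3  4  5  6  7  8  9  10
  i=11: 1  2  3  4  5  6  7  8  9  10  11

the unique w with this rank table is (9, 2, 7, 8, 10, 4, 6, 5, 1, 11, 3).

Fulton essential set (6 of the 32 Rothe cells):

[(1, 8, 0), (5, 6, 1), (7, 5, 2), (8, 1, 0), (8, 3, 1), (10, 3, 2)]


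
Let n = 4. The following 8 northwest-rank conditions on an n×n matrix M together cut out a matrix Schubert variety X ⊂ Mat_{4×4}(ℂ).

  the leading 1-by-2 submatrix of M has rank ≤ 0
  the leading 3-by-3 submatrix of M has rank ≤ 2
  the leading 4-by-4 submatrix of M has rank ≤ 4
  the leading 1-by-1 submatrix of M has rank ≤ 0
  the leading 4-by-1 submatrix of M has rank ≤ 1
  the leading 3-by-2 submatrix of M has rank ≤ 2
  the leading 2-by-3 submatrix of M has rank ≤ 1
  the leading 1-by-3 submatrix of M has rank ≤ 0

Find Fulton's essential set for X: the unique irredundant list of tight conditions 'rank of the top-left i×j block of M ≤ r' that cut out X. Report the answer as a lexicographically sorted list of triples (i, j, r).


The tightest implied rank at each (i,j), from the 8 conditions:

  i=1: 0  0  0  1
  i=2: 1  1  1  2
  i=3: 1  2  2  3
  i=4: 1  2  3  4

so w = (4, 1, 2, 3).

Rothe diagram D(w) (3 cells), 1 SE-corner (essential condition):

[(1, 3, 0)]


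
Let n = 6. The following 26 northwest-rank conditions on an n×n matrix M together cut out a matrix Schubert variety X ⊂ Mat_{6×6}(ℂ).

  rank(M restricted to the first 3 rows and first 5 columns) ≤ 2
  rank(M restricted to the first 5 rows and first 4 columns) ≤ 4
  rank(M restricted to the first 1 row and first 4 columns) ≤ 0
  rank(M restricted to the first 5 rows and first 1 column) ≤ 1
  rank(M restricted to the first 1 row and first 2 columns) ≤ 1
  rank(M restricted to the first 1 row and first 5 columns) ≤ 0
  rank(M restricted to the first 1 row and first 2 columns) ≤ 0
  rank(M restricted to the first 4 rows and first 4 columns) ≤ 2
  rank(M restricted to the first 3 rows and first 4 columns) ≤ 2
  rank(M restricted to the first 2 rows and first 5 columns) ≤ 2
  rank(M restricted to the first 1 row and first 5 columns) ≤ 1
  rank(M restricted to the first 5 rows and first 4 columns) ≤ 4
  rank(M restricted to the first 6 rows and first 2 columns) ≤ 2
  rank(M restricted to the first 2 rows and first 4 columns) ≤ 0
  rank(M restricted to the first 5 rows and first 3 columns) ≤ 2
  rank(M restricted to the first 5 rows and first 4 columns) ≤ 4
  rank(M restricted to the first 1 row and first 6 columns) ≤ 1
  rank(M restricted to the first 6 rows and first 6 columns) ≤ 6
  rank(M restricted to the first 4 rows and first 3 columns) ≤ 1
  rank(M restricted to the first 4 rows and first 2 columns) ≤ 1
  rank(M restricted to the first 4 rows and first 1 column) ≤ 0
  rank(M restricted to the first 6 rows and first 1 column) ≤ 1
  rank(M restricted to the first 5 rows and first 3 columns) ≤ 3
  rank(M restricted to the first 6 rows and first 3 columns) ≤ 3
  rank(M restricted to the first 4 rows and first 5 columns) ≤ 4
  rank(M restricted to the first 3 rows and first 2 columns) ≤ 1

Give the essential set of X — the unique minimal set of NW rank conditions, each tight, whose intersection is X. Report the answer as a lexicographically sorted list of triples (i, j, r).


Recovering R(i,j) via the rank-extension bound from the 26 conditions:

  i=1: 0, 0, 0, 0, 0, 1
  i=2: 0, 0, 0, 0, 1, 2
  i=3: 0, 1, 1, 1, 2, 3
  i=4: 0, 1, 1, 2, 3, 4
  i=5: 1, 2, 2, 3, 4, 5
  i=6: 1, 2, 3, 4, 5, 6

the unique w with this rank table is (6, 5, 2, 4, 1, 3).

Fulton essential set (4 of the 12 Rothe cells):

[(1, 5, 0), (2, 4, 0), (4, 1, 0), (4, 3, 1)]


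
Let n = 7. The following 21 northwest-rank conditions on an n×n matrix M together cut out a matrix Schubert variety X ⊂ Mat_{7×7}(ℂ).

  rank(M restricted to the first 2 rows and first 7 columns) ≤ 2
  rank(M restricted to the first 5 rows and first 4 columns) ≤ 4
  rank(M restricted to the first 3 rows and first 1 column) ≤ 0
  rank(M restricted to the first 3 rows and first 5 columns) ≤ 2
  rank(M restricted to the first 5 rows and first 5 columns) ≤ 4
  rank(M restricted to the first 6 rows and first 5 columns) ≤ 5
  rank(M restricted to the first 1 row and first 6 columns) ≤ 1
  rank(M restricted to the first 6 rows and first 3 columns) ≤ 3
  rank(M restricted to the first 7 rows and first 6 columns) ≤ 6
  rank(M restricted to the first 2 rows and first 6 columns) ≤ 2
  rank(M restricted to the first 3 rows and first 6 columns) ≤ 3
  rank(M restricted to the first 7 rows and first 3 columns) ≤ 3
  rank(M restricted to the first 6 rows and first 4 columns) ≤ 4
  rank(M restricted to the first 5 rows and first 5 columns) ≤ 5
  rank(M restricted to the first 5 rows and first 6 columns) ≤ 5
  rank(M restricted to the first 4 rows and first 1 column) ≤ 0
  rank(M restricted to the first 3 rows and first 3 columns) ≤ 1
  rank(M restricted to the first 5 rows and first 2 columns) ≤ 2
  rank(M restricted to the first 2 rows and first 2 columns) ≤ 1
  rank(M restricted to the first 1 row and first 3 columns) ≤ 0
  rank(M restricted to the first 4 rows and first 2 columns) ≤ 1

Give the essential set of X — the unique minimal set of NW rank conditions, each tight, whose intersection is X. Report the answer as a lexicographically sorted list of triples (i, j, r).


Propagating the 21 rank bounds to every northwest block:

  i=1: 0 | 0 | 0 | 1 | 1 | 1 | 1
  i=2: 0 | 1 | 1 | 2 | 2 | 2 | 2
  i=3: 0 | 1 | 1 | 2 | 2 | 3 | 3
  i=4: 0 | 1 | 2 | 3 | 3 | 4 | 4
  i=5: 1 | 2 | 3 | 4 | 4 | 5 | 5
  i=6: 1 | 2 | 3 | 4 | 5 | 6 | 6
  i=7: 1 | 2 | 3 | 4 | 5 | 6 | 7

the unique w with this rank table is (4, 2, 6, 3, 1, 5, 7).

Fulton essential set (4 of the 8 Rothe cells):

[(1, 3, 0), (3, 3, 1), (3, 5, 2), (4, 1, 0)]


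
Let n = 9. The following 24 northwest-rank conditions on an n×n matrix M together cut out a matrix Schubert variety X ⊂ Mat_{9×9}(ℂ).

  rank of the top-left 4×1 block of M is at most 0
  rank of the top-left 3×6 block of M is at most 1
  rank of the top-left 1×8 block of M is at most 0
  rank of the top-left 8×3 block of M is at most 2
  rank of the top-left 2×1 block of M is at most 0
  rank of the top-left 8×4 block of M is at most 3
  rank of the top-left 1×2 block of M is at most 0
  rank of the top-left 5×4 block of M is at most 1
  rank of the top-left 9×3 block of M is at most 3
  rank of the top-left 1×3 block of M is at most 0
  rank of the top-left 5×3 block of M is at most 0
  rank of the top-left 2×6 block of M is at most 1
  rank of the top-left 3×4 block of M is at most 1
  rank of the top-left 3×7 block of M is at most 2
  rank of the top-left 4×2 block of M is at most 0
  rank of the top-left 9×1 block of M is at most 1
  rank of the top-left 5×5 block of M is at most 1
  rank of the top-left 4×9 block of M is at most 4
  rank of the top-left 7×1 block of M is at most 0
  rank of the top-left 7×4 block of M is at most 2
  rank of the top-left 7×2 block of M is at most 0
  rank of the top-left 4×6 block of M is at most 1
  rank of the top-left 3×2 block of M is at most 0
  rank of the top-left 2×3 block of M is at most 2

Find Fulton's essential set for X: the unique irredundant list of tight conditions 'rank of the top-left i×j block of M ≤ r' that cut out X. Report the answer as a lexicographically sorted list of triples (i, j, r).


Reconstructing r_w from the 24 given conditions:

  i=1: 0 0 0 0 0 0 0 0 1
  i=2: 0 0 0 1 1 1 1 1 2
  i=3: 0 0 0 1 1 1 2 2 3
  i=4: 0 0 0 1 1 1 2 3 4
  i=5: 0 0 0 1 1 2 3 4 5
  i=6: 0 0 1 2 2 3 4 5 6
  i=7: 0 0 1 2 3 4 5 6 7
  i=8: 1 1 2 3 4 5 6 7 8
  i=9: 1 2 3 4 5 6 7 8 9

reading off 1-entries of Δ²R: w = (9, 4, 7, 8, 6, 3, 5, 1, 2).

5 SE-corners of the 29-cell Rothe diagram give Ess(w):

[(1, 8, 0), (4, 6, 1), (5, 3, 0), (5, 5, 1), (7, 2, 0)]


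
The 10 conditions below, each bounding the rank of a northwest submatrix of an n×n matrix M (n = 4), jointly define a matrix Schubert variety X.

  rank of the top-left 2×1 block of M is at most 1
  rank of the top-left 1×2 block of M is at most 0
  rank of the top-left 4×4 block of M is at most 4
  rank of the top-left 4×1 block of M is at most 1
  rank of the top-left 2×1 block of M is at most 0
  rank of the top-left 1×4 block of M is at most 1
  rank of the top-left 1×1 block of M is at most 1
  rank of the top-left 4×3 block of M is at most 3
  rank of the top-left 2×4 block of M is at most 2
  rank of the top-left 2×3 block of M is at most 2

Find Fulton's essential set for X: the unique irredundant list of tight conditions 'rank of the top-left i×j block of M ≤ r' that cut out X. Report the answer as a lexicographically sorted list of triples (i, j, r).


Reconstructing r_w from the 10 given conditions:

  i=1: 0, 0, 1, 1
  i=2: 0, 1, 2, 2
  i=3: 1, 2, 3, 3
  i=4: 1, 2, 3, 4

second differences of R give the permutation w = (3, 2, 1, 4).

Fulton essential set (2 of the 3 Rothe cells):

[(1, 2, 0), (2, 1, 0)]


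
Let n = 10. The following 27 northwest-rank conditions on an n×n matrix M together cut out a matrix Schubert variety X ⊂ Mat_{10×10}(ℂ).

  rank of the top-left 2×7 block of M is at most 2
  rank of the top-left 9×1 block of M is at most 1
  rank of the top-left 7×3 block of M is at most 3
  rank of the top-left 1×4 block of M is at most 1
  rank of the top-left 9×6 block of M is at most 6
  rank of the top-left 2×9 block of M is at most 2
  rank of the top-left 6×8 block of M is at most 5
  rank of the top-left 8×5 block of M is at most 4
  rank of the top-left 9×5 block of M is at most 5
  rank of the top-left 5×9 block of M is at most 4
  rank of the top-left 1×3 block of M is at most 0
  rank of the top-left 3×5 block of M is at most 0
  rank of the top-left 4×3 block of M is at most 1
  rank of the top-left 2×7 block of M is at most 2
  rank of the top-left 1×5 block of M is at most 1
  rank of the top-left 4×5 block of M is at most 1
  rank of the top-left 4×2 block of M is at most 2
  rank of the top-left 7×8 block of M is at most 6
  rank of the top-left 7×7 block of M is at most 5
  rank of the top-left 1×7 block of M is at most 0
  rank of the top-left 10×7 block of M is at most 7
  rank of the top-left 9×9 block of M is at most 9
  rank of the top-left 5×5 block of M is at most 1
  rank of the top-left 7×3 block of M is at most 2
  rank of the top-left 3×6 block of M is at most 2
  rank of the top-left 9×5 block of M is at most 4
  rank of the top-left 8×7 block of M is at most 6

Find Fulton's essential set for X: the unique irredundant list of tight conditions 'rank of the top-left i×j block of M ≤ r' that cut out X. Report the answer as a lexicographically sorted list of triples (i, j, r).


Recovering R(i,j) via the rank-extension bound from the 27 conditions:

  R[1]: 0 0 0 0 0 0 0 1 1 1
  R[2]: 0 0 0 0 0 1 1 2 2 2
  R[3]: 0 0 0 0 0 1 2 3 3 3
  R[4]: 1 1 1 1 1 2 3 4 4 4
  R[5]: 1 1 1 1 1 2 3 4 4 5
  R[6]: 1 2 2 2 2 3 4 5 5 6
  R[7]: 1 2 2 3 3 4 5 6 6 7
  R[8]: 1 2 3 4 4 5 6 7 7 8
  R[9]: 1 2 3 4 4 5 6 7 8 9
  R[10]: 1 2 3 4 5 6 7 8 9 10

giving w = (8, 6, 7, 1, 10, 2, 4, 3, 9, 5) via Δ²R.

D(w) has 24 cells with 6 SE-corners; essential set:

[(1, 7, 0), (3, 5, 0), (5, 5, 1), (5, 9, 4), (7, 3, 2), (9, 5, 4)]


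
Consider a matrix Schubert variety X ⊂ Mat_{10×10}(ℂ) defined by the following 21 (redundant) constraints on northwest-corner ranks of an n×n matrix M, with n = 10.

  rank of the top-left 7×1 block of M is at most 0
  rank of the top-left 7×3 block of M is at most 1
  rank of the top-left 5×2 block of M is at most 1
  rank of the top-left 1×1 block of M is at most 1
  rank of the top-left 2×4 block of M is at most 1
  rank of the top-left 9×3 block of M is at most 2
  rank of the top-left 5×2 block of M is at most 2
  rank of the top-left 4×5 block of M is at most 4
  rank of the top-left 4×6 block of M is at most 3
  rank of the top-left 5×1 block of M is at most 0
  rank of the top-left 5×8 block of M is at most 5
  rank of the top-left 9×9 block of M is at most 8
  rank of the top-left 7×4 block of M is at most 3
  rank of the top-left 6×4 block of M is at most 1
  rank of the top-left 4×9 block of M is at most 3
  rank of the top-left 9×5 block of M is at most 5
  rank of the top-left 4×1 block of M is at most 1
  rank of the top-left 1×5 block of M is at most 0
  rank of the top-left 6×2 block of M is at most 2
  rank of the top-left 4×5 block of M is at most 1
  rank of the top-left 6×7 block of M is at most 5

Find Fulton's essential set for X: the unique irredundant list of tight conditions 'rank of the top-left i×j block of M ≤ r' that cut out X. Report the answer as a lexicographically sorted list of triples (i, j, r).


Reconstructing r_w from the 21 given conditions:

  R[1]: 0  0  0  0  0  1  1  1  1  1
  R[2]: 0  1  1  1  1  2  2  2  2  2
  R[3]: 0  1  1  1  1  2  3  3  3  3
  R[4]: 0  1  1  1  1  2  3  3  3  4
  R[5]: 0  1  1  1  2  3  4  4  4  5
  R[6]: 0  1  1  1  2  3  4  5  5  6
  R[7]: 0  1  1  2  3  4  5  6  6  7
  R[8]: 1  2  2  3  4  5  6  7  7  8
  R[9]: 1  2  2  3  4  5  6  7  8  9
  R[10]: 1  2  3  4  5  6  7  8  9  10

the unique w with this rank table is (6, 2, 7, 10, 5, 8, 4, 1, 9, 3).

Rothe diagram D(w) (25 cells), 7 SE-corners (essential conditions):

[(1, 5, 0), (4, 5, 1), (4, 9, 3), (6, 4, 1), (7, 1, 0), (7, 3, 1), (9, 3, 2)]


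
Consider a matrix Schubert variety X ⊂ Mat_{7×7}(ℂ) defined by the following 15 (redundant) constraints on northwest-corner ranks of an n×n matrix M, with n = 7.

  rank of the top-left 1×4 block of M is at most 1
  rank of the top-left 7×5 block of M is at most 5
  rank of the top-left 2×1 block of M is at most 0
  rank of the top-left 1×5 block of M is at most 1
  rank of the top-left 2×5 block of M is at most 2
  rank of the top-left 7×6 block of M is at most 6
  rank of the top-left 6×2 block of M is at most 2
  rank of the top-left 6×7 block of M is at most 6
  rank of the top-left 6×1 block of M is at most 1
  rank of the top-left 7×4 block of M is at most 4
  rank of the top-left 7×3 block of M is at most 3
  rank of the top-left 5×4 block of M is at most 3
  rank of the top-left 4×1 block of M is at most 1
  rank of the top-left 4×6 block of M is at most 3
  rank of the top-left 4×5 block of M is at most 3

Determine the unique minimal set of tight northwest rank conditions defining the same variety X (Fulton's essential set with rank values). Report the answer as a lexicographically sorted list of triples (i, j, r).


Recovering R(i,j) via the rank-extension bound from the 15 conditions:

  R[1]: 0, 1, 1, 1, 1, 1, 1
  R[2]: 0, 1, 2, 2, 2, 2, 2
  R[3]: 1, 2, 3, 3, 3, 3, 3
  R[4]: 1, 2, 3, 3, 3, 3, 4
  R[5]: 1, 2, 3, 3, 4, 4, 5
  R[6]: 1, 2, 3, 4, 5, 5, 6
  R[7]: 1, 2, 3, 4, 5, 6, 7

second differences of R give the permutation w = (2, 3, 1, 7, 5, 4, 6).

D(w) has 6 cells with 3 SE-corners; essential set:

[(2, 1, 0), (4, 6, 3), (5, 4, 3)]


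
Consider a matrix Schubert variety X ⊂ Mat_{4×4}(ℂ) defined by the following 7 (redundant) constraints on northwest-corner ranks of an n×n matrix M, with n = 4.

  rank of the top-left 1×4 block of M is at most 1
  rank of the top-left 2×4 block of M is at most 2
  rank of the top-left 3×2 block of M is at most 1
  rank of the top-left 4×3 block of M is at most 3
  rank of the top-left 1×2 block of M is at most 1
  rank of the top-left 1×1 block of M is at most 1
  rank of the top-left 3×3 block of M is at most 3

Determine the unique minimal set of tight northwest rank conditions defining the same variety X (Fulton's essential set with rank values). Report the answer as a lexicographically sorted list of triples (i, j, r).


Rank table r_w(4×4) implied by the 7 constraints:

  1  1  1  1
  1  1  2  2
  1  1  2  3
  1  2  3  4

giving w = (1, 3, 4, 2) via Δ²R.

Rothe diagram D(w) (2 cells), 1 SE-corner (essential condition):

[(3, 2, 1)]


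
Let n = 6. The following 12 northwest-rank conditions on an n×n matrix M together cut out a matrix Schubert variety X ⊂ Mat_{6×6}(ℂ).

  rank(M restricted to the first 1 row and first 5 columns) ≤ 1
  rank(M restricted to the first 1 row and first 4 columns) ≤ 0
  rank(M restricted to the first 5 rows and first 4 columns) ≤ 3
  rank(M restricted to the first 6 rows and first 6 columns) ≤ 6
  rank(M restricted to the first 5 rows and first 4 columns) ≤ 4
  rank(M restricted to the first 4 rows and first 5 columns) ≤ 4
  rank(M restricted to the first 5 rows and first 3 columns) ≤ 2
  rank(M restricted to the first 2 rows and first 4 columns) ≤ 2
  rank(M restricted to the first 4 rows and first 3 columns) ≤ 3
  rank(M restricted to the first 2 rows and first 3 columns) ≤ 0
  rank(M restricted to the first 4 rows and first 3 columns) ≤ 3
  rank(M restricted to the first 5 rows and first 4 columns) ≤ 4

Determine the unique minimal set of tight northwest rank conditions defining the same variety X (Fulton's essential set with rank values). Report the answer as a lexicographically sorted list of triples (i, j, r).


Rank table r_w(6×6) implied by the 12 constraints:

  row 1: 0 | 0 | 0 | 0 | 1 | 1
  row 2: 0 | 0 | 0 | 1 | 2 | 2
  row 3: 1 | 1 | 1 | 2 | 3 | 3
  row 4: 1 | 2 | 2 | 3 | 4 | 4
  row 5: 1 | 2 | 2 | 3 | 4 | 5
  row 6: 1 | 2 | 3 | 4 | 5 | 6

second differences of R give the permutation w = (5, 4, 1, 2, 6, 3).

Rothe diagram D(w) (8 cells), 3 SE-corners (essential conditions):

[(1, 4, 0), (2, 3, 0), (5, 3, 2)]


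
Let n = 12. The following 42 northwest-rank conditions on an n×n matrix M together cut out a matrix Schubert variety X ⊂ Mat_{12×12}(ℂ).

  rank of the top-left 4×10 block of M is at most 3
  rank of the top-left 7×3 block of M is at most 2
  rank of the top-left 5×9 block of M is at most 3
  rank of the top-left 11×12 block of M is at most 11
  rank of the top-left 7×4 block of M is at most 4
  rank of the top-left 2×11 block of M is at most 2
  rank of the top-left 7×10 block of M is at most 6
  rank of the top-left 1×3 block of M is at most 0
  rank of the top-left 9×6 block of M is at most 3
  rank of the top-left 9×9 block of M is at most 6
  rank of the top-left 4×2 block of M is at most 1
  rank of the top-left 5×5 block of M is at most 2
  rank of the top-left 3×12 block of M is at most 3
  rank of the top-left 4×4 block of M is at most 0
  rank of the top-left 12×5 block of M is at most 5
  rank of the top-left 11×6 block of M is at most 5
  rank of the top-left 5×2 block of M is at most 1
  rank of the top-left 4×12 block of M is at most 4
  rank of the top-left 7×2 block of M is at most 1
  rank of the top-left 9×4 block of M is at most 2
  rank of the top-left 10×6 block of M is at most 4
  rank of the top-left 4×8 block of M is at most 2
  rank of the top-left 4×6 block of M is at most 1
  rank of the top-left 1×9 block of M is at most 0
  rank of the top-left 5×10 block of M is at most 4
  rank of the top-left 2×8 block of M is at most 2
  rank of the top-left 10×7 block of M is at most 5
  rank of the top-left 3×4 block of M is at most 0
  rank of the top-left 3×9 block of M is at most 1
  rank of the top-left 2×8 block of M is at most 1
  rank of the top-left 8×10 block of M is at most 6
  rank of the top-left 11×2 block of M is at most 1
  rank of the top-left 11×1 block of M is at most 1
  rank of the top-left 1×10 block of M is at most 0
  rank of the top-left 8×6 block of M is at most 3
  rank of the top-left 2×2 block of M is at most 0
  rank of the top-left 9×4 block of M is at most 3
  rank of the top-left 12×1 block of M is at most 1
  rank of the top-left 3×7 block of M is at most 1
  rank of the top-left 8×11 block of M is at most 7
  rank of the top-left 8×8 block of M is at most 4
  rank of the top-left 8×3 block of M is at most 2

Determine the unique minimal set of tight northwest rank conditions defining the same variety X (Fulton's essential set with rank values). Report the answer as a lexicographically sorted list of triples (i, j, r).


Computing R[i][j] = min implied NW-rank bound (n=12, 42 conditions):

  R[1]: 0, 0, 0, 0, 0, 0, 0, 0, 0, 0, 1, 1
  R[2]: 0, 0, 0, 0, 1, 1, 1, 1, 1, 1, 2, 2
  R[3]: 0, 0, 0, 0, 1, 1, 1, 1, 1, 2, 3, 3
  R[4]: 0, 0, 0, 0, 1, 1, 2, 2, 2, 3, 4, 4
  R[5]: 1, 1, 1, 1, 2, 2, 3, 3, 3, 4, 5, 5
  R[6]: 1, 1, 2, 2, 3, 3, 4, 4, 4, 5, 6, 6
  R[7]: 1, 1, 2, 2, 3, 3, 4, 4, 5, 6, 7, 7
  R[8]: 1, 1, 2, 2, 3, 3, 4, 4, 5, 6, 7, 8
  R[9]: 1, 1, 2, 2, 3, 3, 4, 5, 6, 7, 8, 9
  R[10]: 1, 1, 2, 3, 4, 4, 5, 6, 7, 8, 9, 10
  R[11]: 1, 1, 2, 3, 4, 5, 6, 7, 8, 9, 10, 11
  R[12]: 1, 2, 3, 4, 5, 6, 7, 8, 9, 10, 11, 12

second differences of R give the permutation w = (11, 5, 10, 7, 1, 3, 9, 12, 8, 4, 6, 2).

Rothe diagram D(w) (41 cells), 8 SE-corners (essential conditions):

[(1, 10, 0), (3, 9, 1), (4, 4, 0), (4, 6, 1), (8, 8, 4), (9, 4, 2), (9, 6, 3), (11, 2, 1)]


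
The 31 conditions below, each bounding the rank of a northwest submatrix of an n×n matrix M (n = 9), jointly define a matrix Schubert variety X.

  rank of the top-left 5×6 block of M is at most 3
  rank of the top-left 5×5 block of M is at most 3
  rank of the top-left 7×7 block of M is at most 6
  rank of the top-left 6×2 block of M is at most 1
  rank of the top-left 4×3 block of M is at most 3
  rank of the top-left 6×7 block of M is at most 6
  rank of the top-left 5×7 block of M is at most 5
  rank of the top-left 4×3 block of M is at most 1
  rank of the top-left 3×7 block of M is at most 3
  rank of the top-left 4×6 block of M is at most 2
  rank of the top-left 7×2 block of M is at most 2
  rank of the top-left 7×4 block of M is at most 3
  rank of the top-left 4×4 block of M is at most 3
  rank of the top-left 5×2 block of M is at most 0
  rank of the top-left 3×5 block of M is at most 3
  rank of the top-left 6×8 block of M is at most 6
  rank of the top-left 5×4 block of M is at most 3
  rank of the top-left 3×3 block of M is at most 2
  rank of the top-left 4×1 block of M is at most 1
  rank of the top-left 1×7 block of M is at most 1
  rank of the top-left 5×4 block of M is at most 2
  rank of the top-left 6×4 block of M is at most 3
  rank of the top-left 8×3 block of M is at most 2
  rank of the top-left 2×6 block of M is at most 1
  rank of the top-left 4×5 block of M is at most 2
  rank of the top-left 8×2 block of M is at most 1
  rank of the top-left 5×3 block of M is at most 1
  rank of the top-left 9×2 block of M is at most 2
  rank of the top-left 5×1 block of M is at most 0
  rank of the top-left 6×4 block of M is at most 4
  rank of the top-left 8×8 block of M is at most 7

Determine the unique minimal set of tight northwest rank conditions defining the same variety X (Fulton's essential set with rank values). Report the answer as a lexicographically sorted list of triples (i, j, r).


Computing R[i][j] = min implied NW-rank bound (n=9, 31 conditions):

  0  0  1  1  1  1  1  1  1
  0  0  1  1  1  1  2  2  2
  0  0  1  2  2  2  3  3  3
  0  0  1  2  2  2  3  4  4
  0  0  1  2  3  3  4  5  5
  1  1  2  3  4  4  5  6  6
  1  1  2  3  4  5  6  7  7
  1  1  2  3  4  5  6  7  8
  1  2  3  4  5  6  7  8  9

second differences of R give the permutation w = (3, 7, 4, 8, 5, 1, 6, 9, 2).

Rothe diagram D(w) (17 cells), 4 SE-corners (essential conditions):

[(2, 6, 1), (4, 6, 2), (5, 2, 0), (8, 2, 1)]


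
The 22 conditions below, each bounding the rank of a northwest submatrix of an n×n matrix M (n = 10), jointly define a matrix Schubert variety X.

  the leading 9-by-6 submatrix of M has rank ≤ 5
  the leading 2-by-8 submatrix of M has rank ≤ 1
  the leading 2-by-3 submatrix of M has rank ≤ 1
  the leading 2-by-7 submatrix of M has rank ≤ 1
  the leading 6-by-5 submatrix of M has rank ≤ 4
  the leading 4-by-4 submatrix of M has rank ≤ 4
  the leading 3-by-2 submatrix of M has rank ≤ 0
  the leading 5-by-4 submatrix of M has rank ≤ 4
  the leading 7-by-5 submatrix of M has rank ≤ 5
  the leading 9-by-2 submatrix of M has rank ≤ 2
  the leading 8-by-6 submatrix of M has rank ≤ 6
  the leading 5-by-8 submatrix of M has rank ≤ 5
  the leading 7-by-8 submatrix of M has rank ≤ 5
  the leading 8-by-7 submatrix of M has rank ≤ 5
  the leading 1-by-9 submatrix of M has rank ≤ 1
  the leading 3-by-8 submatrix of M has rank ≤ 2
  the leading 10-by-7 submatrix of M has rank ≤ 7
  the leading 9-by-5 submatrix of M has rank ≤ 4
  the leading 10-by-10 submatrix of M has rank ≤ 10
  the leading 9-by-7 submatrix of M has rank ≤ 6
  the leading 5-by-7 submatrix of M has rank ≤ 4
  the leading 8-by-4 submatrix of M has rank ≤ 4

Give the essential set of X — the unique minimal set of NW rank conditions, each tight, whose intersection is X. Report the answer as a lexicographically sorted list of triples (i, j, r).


Rank table r_w(10×10) implied by the 22 constraints:

  i=1: 0 | 0 | 1 | 1 | 1 | 1 | 1 | 1 | 1 | 1
  i=2: 0 | 0 | 1 | 1 | 1 | 1 | 1 | 1 | 2 | 2
  i=3: 0 | 0 | 1 | 2 | 2 | 2 | 2 | 2 | 3 | 3
  i=4: 1 | 1 | 2 | 3 | 3 | 3 | 3 | 3 | 4 | 4
  i=5: 1 | 2 | 3 | 4 | 4 | 4 | 4 | 4 | 5 | 5
  i=6: 1 | 2 | 3 | 4 | 4 | 5 | 5 | 5 | 6 | 6
  i=7: 1 | 2 | 3 | 4 | 4 | 5 | 5 | 5 | 6 | 7
  i=8: 1 | 2 | 3 | 4 | 4 | 5 | 5 | 6 | 7 | 8
  i=9: 1 | 2 | 3 | 4 | 4 | 5 | 6 | 7 | 8 | 9
  i=10: 1 | 2 | 3 | 4 | 5 | 6 | 7 | 8 | 9 | 10

giving w = (3, 9, 4, 1, 2, 6, 10, 8, 7, 5) via Δ²R.

|D(w)|=18, |Ess(w)|=5:

[(2, 8, 1), (3, 2, 0), (7, 8, 5), (8, 7, 5), (9, 5, 4)]


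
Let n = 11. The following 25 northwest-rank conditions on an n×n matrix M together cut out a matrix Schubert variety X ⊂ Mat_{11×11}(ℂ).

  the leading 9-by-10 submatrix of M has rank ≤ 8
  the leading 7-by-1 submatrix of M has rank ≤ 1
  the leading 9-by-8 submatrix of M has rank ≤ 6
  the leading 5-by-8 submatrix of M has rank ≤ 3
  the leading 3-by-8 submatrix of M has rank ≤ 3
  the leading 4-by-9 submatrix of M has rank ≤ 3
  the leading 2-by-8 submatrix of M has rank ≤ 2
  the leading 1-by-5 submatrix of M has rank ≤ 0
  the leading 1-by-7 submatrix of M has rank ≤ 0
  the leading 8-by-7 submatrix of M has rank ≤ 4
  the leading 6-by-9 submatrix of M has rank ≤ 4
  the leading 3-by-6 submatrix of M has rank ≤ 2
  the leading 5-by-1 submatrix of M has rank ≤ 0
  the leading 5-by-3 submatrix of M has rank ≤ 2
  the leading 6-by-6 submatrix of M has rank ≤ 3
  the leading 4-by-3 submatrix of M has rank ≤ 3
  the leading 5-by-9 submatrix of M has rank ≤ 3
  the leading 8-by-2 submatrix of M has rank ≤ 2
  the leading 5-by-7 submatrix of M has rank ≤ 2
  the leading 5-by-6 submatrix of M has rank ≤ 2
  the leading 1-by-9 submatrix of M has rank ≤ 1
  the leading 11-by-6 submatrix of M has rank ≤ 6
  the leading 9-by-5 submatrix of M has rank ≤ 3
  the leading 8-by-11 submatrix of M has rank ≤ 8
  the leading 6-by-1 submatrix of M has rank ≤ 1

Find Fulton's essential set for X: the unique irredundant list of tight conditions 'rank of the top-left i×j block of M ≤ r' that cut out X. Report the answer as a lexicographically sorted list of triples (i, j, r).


Propagating the 25 rank bounds to every northwest block:

  0 | 0 | 0 | 0 | 0 | 0 | 0 | 1 | 1 | 1 | 1
  0 | 1 | 1 | 1 | 1 | 1 | 1 | 2 | 2 | 2 | 2
  0 | 1 | 2 | 2 | 2 | 2 | 2 | 3 | 3 | 3 | 3
  0 | 1 | 2 | 2 | 2 | 2 | 2 | 3 | 3 | 4 | 4
  0 | 1 | 2 | 2 | 2 | 2 | 2 | 3 | 3 | 4 | 5
  1 | 2 | 3 | 3 | 3 | 3 | 3 | 4 | 4 | 5 | 6
  1 | 2 | 3 | 3 | 3 | 4 | 4 | 5 | 5 | 6 | 7
  1 | 2 | 3 | 3 | 3 | 4 | 4 | 5 | 6 | 7 | 8
  1 | 2 | 3 | 3 | 3 | 4 | 5 | 6 | 7 | 8 | 9
  1 | 2 | 3 | 4 | 4 | 5 | 6 | 7 | 8 | 9 | 10
  1 | 2 | 3 | 4 | 5 | 6 | 7 | 8 | 9 | 10 | 11

the unique w with this rank table is (8, 2, 3, 10, 11, 1, 6, 9, 7, 4, 5).

ℓ(w)=28; the 6 essential cells (i,j,r):

[(1, 7, 0), (5, 1, 0), (5, 7, 2), (5, 9, 3), (8, 7, 4), (9, 5, 3)]
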